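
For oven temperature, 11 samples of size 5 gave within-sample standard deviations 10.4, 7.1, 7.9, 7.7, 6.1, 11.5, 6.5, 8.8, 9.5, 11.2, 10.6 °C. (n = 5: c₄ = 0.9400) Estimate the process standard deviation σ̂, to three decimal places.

9.410

s̄ = (10.4 + 7.1 + 7.9 + 7.7 + 6.1 + 11.5 + 6.5 + 8.8 + 9.5 + 11.2 + 10.6) / 11 = 8.8455
σ̂ = s̄ / c₄ = 8.8455 / 0.9400 = 9.4101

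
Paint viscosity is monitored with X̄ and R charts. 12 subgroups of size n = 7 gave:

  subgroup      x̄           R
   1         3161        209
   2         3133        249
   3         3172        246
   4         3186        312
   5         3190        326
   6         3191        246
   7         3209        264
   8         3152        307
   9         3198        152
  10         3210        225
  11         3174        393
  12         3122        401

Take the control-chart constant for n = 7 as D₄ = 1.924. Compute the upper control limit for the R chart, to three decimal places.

R̄ = (209 + 249 + 246 + 312 + 326 + 246 + 264 + 307 + 152 + 225 + 393 + 401) / 12 = 3330.0000 / 12 = 277.5000
UCL_R = D₄·R̄ = 1.924 × 277.5000 = 533.9100

533.910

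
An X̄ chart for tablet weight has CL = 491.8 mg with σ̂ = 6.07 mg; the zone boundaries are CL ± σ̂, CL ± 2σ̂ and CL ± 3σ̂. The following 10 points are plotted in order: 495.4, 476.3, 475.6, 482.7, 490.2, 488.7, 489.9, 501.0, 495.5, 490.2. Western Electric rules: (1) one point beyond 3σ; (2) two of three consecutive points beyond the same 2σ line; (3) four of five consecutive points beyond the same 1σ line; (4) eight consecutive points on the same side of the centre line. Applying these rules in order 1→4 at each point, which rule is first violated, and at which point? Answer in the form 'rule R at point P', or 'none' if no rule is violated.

Zone of each point (C = within 1σ̂, B = 1σ̂–2σ̂, A = 2σ̂–3σ̂, * = beyond 3σ̂; sign = side of CL): 1:+C, 2:-A, 3:-A, 4:-B, 5:-C, 6:-C, 7:-C, 8:+B, 9:+C, 10:-C
Rule 2 (two of three consecutive points beyond the same 2σ limit) is satisfied at point 3.

rule 2 at point 3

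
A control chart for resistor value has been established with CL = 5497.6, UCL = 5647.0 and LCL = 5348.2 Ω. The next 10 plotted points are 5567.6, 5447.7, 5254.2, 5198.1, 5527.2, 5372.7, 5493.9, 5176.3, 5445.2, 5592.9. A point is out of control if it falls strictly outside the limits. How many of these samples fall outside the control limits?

3

Compare each point to [5348.2, 5647.0]: sample 3 = 5254.2 < LCL; sample 4 = 5198.1 < LCL; sample 8 = 5176.3 < LCL.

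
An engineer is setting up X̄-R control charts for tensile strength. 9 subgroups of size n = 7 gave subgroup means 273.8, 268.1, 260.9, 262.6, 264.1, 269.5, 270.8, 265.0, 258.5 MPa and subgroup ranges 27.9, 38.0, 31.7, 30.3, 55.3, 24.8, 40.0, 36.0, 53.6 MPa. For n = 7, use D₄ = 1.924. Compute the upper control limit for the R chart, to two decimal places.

72.17

R̄ = (27.9 + 38.0 + 31.7 + 30.3 + 55.3 + 24.8 + 40.0 + 36.0 + 53.6) / 9 = 337.6000 / 9 = 37.5111
UCL_R = D₄·R̄ = 1.924 × 37.5111 = 72.1714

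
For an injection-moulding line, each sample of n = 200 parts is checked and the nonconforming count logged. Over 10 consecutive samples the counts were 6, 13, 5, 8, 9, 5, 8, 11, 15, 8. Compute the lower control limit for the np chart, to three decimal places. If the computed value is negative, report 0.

p̄ = Σdᵢ / (k·n) = 88 / (10 × 200) = 0.04400
LCL = np̄ − 3·√(np̄(1−p̄)) = 8.8000 − 3 × 2.9005 = 0.0986

0.099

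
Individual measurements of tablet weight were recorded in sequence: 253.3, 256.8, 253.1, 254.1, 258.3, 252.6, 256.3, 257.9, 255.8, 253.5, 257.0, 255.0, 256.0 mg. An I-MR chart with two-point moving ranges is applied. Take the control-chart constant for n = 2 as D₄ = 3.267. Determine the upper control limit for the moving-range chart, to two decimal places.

Moving ranges: 3.5, 3.7, 1.0, 4.2, 5.7, 3.7, 1.6, 2.1, 2.3, 3.5, 2.0, 1.0; M̄R̄ = 34.3000 / 12 = 2.8583
UCL_MR = D₄·M̄R̄ = 3.267 × 2.8583 = 9.3382

9.34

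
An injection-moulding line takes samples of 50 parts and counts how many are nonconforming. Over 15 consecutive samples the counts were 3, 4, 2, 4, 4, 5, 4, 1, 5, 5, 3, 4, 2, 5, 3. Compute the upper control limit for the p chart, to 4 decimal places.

p̄ = Σdᵢ / (k·n) = 54 / (15 × 50) = 0.07200
UCL = p̄ + 3·√(p̄(1−p̄)/n) = 0.07200 + 3 × √(0.07200×0.92800/50) = 0.07200 + 3 × 0.03656 = 0.18167

0.1817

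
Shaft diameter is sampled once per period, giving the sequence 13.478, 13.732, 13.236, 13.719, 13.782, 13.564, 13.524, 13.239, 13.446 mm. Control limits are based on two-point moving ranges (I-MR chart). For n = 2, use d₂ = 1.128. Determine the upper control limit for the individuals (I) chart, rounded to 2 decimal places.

X̄ = (13.478 + 13.732 + 13.236 + 13.719 + 13.782 + 13.564 + 13.524 + 13.239 + 13.446) / 9 = 13.5244
Moving ranges: 0.254, 0.496, 0.483, 0.063, 0.218, 0.040, 0.285, 0.207; M̄R̄ = 2.0460 / 8 = 0.2557
UCL = X̄ + 3·M̄R̄/d₂ = 13.5244 + 3 × 0.2557 / 1.128 = 14.2046

14.20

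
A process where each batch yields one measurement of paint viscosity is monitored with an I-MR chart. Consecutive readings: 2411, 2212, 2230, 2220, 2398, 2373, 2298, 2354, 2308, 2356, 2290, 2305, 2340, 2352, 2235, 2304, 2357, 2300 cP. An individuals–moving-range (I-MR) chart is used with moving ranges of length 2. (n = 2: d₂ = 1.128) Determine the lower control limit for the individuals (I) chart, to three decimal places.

X̄ = (2411 + 2212 + 2230 + 2220 + 2398 + 2373 + 2298 + 2354 + 2308 + 2356 + 2290 + 2305 + 2340 + 2352 + 2235 + 2304 + 2357 + 2300) / 18 = 2313.5000
Moving ranges: 199, 18, 10, 178, 25, 75, 56, 46, 48, 66, 15, 35, 12, 117, 69, 53, 57; M̄R̄ = 1079.0000 / 17 = 63.4706
LCL = X̄ − 3·M̄R̄/d₂ = 2313.5000 − 3 × 63.4706 / 1.128 = 2144.6952

2144.695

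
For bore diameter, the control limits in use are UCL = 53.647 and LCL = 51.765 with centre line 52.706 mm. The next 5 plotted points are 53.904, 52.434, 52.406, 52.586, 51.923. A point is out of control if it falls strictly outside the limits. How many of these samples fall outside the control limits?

Compare each point to [51.765, 53.647]: sample 1 = 53.904 > UCL.

1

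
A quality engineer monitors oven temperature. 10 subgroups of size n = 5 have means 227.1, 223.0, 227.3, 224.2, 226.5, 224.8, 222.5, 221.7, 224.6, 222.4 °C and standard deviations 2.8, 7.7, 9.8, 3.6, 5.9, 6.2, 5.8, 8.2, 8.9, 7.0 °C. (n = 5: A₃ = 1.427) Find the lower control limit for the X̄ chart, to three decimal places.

215.006

X̄̄ = (227.1 + 223.0 + 227.3 + 224.2 + 226.5 + 224.8 + 222.5 + 221.7 + 224.6 + 222.4) / 10 = 224.4100
s̄ = (2.8 + 7.7 + 9.8 + 3.6 + 5.9 + 6.2 + 5.8 + 8.2 + 8.9 + 7.0) / 10 = 6.5900
LCL = X̄̄ − A₃·s̄ = 224.4100 − 1.427 × 6.5900 = 215.0061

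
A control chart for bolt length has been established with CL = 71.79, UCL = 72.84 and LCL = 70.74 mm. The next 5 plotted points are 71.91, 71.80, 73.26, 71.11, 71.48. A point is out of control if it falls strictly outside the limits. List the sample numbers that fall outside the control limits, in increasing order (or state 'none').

3

Compare each point to [70.74, 72.84]: sample 3 = 73.26 > UCL.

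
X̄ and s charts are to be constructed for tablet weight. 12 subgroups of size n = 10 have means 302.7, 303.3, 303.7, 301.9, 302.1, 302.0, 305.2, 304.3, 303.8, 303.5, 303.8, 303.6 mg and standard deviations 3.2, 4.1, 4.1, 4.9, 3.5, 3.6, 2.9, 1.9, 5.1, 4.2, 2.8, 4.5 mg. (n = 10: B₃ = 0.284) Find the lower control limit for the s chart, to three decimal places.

1.060

s̄ = (3.2 + 4.1 + 4.1 + 4.9 + 3.5 + 3.6 + 2.9 + 1.9 + 5.1 + 4.2 + 2.8 + 4.5) / 12 = 3.7333
LCL_s = B₃·s̄ = 0.284 × 3.7333 = 1.0603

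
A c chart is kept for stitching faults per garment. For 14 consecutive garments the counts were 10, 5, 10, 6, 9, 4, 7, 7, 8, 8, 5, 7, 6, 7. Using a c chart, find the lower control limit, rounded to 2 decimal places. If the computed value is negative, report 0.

0.00

c̄ = (10 + 5 + 10 + 6 + 9 + 4 + 7 + 7 + 8 + 8 + 5 + 7 + 6 + 7) / 14 = 99 / 14 = 7.0714
LCL = c̄ − 3√c̄ = 7.0714 − 3 × 2.6592 = -0.9062 → 0 (cannot be negative)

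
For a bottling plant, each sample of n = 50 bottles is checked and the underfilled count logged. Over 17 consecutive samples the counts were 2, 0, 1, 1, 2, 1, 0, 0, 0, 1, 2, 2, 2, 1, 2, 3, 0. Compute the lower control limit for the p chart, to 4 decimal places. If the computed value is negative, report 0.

p̄ = Σdᵢ / (k·n) = 20 / (17 × 50) = 0.02353
LCL = p̄ − 3·√(p̄(1−p̄)/n) = 0.02353 − 3 × 0.02144 = -0.04078 → 0 (negative, so LCL = 0)

0.0000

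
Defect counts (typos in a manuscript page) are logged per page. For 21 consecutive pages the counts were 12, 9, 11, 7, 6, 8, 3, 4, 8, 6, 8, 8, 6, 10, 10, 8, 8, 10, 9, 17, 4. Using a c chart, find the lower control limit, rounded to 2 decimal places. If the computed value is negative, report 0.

0.00

c̄ = (12 + 9 + 11 + 7 + 6 + 8 + 3 + 4 + 8 + 6 + 8 + 8 + 6 + 10 + 10 + 8 + 8 + 10 + 9 + 17 + 4) / 21 = 172 / 21 = 8.1905
LCL = c̄ − 3√c̄ = 8.1905 − 3 × 2.8619 = -0.3952 → 0 (cannot be negative)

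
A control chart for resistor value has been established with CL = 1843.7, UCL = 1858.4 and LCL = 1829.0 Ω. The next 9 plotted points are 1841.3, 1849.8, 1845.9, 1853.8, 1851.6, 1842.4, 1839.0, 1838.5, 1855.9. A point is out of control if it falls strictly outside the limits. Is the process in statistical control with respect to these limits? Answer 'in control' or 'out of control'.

in control

All 9 points lie within [1829.0, 1858.4].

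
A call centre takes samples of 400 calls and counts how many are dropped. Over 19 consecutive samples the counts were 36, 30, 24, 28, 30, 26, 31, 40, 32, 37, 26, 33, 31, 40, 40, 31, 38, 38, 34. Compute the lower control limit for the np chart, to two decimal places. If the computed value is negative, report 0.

16.41

p̄ = Σdᵢ / (k·n) = 625 / (19 × 400) = 0.08224
LCL = np̄ − 3·√(np̄(1−p̄)) = 32.8947 − 3 × 5.4945 = 16.4112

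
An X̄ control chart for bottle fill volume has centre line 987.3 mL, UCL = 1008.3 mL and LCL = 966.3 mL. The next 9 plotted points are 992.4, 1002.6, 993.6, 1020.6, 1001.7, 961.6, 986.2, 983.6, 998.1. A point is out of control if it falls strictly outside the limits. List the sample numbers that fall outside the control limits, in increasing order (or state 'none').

Compare each point to [966.3, 1008.3]: sample 4 = 1020.6 > UCL; sample 6 = 961.6 < LCL.

4, 6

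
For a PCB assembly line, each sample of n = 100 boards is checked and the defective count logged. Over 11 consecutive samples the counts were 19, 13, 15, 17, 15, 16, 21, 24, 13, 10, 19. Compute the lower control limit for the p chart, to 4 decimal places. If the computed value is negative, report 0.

p̄ = Σdᵢ / (k·n) = 182 / (11 × 100) = 0.16545
LCL = p̄ − 3·√(p̄(1−p̄)/n) = 0.16545 − 3 × 0.03716 = 0.05398

0.0540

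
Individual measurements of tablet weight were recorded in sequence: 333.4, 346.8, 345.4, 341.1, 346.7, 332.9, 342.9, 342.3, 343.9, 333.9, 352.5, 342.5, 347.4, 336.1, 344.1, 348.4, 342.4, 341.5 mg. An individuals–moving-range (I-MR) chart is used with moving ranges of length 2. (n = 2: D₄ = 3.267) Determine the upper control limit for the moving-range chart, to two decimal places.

23.96

Moving ranges: 13.4, 1.4, 4.3, 5.6, 13.8, 10.0, 0.6, 1.6, 10.0, 18.6, 10.0, 4.9, 11.3, 8.0, 4.3, 6.0, 0.9; M̄R̄ = 124.7000 / 17 = 7.3353
UCL_MR = D₄·M̄R̄ = 3.267 × 7.3353 = 23.9644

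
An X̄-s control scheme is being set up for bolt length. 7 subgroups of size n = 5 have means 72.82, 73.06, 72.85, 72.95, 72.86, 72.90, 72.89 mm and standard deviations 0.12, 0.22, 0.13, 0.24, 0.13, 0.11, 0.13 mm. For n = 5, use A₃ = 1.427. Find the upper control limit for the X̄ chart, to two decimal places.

X̄̄ = (72.82 + 73.06 + 72.85 + 72.95 + 72.86 + 72.90 + 72.89) / 7 = 72.9043
s̄ = (0.12 + 0.22 + 0.13 + 0.24 + 0.13 + 0.11 + 0.13) / 7 = 0.1543
UCL = X̄̄ + A₃·s̄ = 72.9043 + 1.427 × 0.1543 = 73.1245

73.12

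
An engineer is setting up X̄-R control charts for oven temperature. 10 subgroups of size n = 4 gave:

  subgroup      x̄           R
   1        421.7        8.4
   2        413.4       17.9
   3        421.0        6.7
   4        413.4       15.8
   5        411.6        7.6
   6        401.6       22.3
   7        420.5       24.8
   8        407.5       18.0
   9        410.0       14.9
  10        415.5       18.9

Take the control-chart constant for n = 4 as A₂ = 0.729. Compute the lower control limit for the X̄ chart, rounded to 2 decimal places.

402.30

X̄̄ = (421.7 + 413.4 + 421.0 + 413.4 + 411.6 + 401.6 + 420.5 + 407.5 + 410.0 + 415.5) / 10 = 4136.2000 / 10 = 413.6200
R̄ = (8.4 + 17.9 + 6.7 + 15.8 + 7.6 + 22.3 + 24.8 + 18.0 + 14.9 + 18.9) / 10 = 155.3000 / 10 = 15.5300
LCL = X̄̄ − A₂·R̄ = 413.6200 − 0.729 × 15.5300 = 402.2986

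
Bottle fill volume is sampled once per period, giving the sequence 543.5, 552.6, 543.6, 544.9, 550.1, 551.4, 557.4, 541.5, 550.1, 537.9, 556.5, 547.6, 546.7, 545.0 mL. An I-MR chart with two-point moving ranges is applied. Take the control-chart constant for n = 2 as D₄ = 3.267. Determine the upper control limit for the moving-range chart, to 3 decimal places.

Moving ranges: 9.1, 9.0, 1.3, 5.2, 1.3, 6.0, 15.9, 8.6, 12.2, 18.6, 8.9, 0.9, 1.7; M̄R̄ = 98.7000 / 13 = 7.5923
UCL_MR = D₄·M̄R̄ = 3.267 × 7.5923 = 24.8041

24.804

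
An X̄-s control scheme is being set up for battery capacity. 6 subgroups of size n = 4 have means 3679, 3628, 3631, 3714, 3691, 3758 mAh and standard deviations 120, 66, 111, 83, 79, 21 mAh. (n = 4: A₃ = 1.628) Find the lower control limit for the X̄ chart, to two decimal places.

3553.26

X̄̄ = (3679 + 3628 + 3631 + 3714 + 3691 + 3758) / 6 = 3683.5000
s̄ = (120 + 66 + 111 + 83 + 79 + 21) / 6 = 80.0000
LCL = X̄̄ − A₃·s̄ = 3683.5000 − 1.628 × 80.0000 = 3553.2600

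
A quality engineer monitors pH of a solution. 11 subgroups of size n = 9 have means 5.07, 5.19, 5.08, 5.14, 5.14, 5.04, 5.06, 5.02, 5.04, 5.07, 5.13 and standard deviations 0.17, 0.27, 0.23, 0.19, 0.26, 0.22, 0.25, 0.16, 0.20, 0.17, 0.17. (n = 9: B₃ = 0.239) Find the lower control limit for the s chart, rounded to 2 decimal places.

s̄ = (0.17 + 0.27 + 0.23 + 0.19 + 0.26 + 0.22 + 0.25 + 0.16 + 0.20 + 0.17 + 0.17) / 11 = 0.2082
LCL_s = B₃·s̄ = 0.239 × 0.2082 = 0.0498

0.05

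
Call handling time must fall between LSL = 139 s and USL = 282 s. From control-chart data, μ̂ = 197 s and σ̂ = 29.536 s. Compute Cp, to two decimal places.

0.81

Cp = (USL − LSL) / (6σ̂) = (282 − 139) / (6 × 29.536) = 143.0000 / 177.2160 = 0.8069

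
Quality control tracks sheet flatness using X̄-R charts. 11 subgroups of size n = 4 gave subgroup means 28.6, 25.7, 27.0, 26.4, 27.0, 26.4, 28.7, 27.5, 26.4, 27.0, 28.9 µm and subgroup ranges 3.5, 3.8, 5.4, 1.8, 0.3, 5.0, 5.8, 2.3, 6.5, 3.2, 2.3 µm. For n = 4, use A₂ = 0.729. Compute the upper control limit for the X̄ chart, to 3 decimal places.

X̄̄ = (28.6 + 25.7 + 27.0 + 26.4 + 27.0 + 26.4 + 28.7 + 27.5 + 26.4 + 27.0 + 28.9) / 11 = 299.6000 / 11 = 27.2364
R̄ = (3.5 + 3.8 + 5.4 + 1.8 + 0.3 + 5.0 + 5.8 + 2.3 + 6.5 + 3.2 + 2.3) / 11 = 39.9000 / 11 = 3.6273
UCL = X̄̄ + A₂·R̄ = 27.2364 + 0.729 × 3.6273 = 29.8806

29.881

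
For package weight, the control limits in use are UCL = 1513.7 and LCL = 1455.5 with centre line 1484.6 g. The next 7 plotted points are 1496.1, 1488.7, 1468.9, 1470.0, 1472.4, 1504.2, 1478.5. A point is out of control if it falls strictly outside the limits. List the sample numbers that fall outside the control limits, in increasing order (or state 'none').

none

All 7 points lie within [1455.5, 1513.7].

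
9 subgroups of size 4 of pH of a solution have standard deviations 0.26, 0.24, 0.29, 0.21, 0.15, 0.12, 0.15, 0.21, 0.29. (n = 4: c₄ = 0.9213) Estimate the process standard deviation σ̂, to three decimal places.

0.232

s̄ = (0.26 + 0.24 + 0.29 + 0.21 + 0.15 + 0.12 + 0.15 + 0.21 + 0.29) / 9 = 0.2133
σ̂ = s̄ / c₄ = 0.2133 / 0.9213 = 0.2316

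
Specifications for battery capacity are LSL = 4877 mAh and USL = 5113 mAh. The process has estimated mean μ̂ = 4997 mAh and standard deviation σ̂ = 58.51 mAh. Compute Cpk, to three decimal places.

Cpu = (USL − μ̂) / (3σ̂) = (5113 − 4997) / (3 × 58.51) = 0.6609; Cpl = (μ̂ − LSL) / (3σ̂) = (4997 − 4877) / (3 × 58.51) = 0.6836; Cpk = min(Cpu, Cpl) = 0.6609

0.661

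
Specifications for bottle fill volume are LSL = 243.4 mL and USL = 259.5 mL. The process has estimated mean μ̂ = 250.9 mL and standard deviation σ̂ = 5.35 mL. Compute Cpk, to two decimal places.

Cpu = (USL − μ̂) / (3σ̂) = (259.5 − 250.9) / (3 × 5.35) = 0.5358; Cpl = (μ̂ − LSL) / (3σ̂) = (250.9 − 243.4) / (3 × 5.35) = 0.4673; Cpk = min(Cpu, Cpl) = 0.4673

0.47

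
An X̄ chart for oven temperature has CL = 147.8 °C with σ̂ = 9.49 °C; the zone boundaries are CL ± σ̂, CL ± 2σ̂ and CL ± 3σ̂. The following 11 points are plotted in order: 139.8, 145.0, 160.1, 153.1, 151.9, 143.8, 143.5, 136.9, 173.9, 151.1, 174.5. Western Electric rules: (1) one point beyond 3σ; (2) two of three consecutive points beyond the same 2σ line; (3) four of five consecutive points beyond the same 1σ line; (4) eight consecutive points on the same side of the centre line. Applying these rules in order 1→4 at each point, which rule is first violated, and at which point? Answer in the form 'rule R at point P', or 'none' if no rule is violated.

Zone of each point (C = within 1σ̂, B = 1σ̂–2σ̂, A = 2σ̂–3σ̂, * = beyond 3σ̂; sign = side of CL): 1:-C, 2:-C, 3:+B, 4:+C, 5:+C, 6:-C, 7:-C, 8:-B, 9:+A, 10:+C, 11:+A
Rule 2 (two of three consecutive points beyond the same 2σ limit) is satisfied at point 11.

rule 2 at point 11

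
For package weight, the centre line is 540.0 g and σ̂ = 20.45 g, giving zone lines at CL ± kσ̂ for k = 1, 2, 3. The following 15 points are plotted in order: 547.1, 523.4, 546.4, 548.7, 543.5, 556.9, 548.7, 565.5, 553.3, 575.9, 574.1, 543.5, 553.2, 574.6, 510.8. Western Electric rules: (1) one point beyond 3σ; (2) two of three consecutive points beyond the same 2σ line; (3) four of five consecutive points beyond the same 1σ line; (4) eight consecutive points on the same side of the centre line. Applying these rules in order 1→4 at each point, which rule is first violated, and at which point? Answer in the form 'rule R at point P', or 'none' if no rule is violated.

Zone of each point (C = within 1σ̂, B = 1σ̂–2σ̂, A = 2σ̂–3σ̂, * = beyond 3σ̂; sign = side of CL): 1:+C, 2:-C, 3:+C, 4:+C, 5:+C, 6:+C, 7:+C, 8:+B, 9:+C, 10:+B, 11:+B, 12:+C, 13:+C, 14:+B, 15:-B
Rule 4 (eight consecutive points on the same side of the centre line) is satisfied at point 10.

rule 4 at point 10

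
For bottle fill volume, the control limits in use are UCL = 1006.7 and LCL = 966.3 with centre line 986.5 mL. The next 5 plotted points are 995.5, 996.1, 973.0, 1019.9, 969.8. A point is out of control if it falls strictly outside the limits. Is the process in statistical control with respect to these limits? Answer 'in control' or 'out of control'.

Compare each point to [966.3, 1006.7]: sample 4 = 1019.9 > UCL.

out of control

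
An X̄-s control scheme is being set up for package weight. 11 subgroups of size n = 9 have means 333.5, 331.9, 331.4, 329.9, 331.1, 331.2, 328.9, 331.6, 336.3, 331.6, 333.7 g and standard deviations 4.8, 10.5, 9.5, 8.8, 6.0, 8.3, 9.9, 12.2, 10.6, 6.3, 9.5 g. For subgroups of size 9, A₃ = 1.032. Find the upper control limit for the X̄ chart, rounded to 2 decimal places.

X̄̄ = (333.5 + 331.9 + 331.4 + 329.9 + 331.1 + 331.2 + 328.9 + 331.6 + 336.3 + 331.6 + 333.7) / 11 = 331.9182
s̄ = (4.8 + 10.5 + 9.5 + 8.8 + 6.0 + 8.3 + 9.9 + 12.2 + 10.6 + 6.3 + 9.5) / 11 = 8.7636
UCL = X̄̄ + A₃·s̄ = 331.9182 + 1.032 × 8.7636 = 340.9623

340.96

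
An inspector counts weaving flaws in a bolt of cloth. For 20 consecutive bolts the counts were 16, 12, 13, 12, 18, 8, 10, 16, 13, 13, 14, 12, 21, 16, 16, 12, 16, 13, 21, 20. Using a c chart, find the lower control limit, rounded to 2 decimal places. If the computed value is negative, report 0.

c̄ = (16 + 12 + 13 + 12 + 18 + 8 + 10 + 16 + 13 + 13 + 14 + 12 + 21 + 16 + 16 + 12 + 16 + 13 + 21 + 20) / 20 = 292 / 20 = 14.6000
LCL = c̄ − 3√c̄ = 14.6000 − 3 × 3.8210 = 3.1370

3.14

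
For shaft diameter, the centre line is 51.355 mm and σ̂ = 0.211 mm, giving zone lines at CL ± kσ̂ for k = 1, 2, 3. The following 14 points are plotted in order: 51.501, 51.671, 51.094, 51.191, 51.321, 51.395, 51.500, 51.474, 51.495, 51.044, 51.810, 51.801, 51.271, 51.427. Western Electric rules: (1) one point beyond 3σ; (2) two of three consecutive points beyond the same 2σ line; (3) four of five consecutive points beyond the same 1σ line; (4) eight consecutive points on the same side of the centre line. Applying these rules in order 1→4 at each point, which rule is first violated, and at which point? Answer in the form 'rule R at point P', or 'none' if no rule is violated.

rule 2 at point 12

Zone of each point (C = within 1σ̂, B = 1σ̂–2σ̂, A = 2σ̂–3σ̂, * = beyond 3σ̂; sign = side of CL): 1:+C, 2:+B, 3:-B, 4:-C, 5:-C, 6:+C, 7:+C, 8:+C, 9:+C, 10:-B, 11:+A, 12:+A, 13:-C, 14:+C
Rule 2 (two of three consecutive points beyond the same 2σ limit) is satisfied at point 12.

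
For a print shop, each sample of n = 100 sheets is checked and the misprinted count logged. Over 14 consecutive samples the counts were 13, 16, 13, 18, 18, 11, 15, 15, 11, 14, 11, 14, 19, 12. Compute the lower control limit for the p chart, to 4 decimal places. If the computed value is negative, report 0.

p̄ = Σdᵢ / (k·n) = 200 / (14 × 100) = 0.14286
LCL = p̄ − 3·√(p̄(1−p̄)/n) = 0.14286 − 3 × 0.03499 = 0.03788

0.0379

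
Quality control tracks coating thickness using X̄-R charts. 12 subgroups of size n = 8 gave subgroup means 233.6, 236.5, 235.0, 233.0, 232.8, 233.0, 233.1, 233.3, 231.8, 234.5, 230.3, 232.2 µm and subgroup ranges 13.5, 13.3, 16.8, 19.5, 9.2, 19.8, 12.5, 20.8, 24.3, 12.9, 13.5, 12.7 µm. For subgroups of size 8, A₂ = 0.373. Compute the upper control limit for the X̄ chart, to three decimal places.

239.127

X̄̄ = (233.6 + 236.5 + 235.0 + 233.0 + 232.8 + 233.0 + 233.1 + 233.3 + 231.8 + 234.5 + 230.3 + 232.2) / 12 = 2799.1000 / 12 = 233.2583
R̄ = (13.5 + 13.3 + 16.8 + 19.5 + 9.2 + 19.8 + 12.5 + 20.8 + 24.3 + 12.9 + 13.5 + 12.7) / 12 = 188.8000 / 12 = 15.7333
UCL = X̄̄ + A₂·R̄ = 233.2583 + 0.373 × 15.7333 = 239.1269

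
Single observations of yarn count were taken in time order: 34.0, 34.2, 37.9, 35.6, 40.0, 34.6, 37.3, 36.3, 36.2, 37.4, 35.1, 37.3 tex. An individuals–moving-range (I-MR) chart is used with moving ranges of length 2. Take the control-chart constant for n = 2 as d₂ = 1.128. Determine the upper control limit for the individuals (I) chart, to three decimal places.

42.490

X̄ = (34.0 + 34.2 + 37.9 + 35.6 + 40.0 + 34.6 + 37.3 + 36.3 + 36.2 + 37.4 + 35.1 + 37.3) / 12 = 36.3250
Moving ranges: 0.2, 3.7, 2.3, 4.4, 5.4, 2.7, 1.0, 0.1, 1.2, 2.3, 2.2; M̄R̄ = 25.5000 / 11 = 2.3182
UCL = X̄ + 3·M̄R̄/d₂ = 36.3250 + 3 × 2.3182 / 1.128 = 42.4904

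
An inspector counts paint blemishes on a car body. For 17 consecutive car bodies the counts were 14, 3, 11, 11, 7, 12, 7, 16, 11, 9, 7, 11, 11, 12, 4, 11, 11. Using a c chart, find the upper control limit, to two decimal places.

c̄ = (14 + 3 + 11 + 11 + 7 + 12 + 7 + 16 + 11 + 9 + 7 + 11 + 11 + 12 + 4 + 11 + 11) / 17 = 168 / 17 = 9.8824
UCL = c̄ + 3√c̄ = 9.8824 + 3 × √9.8824 = 9.8824 + 3 × 3.1436 = 19.3132

19.31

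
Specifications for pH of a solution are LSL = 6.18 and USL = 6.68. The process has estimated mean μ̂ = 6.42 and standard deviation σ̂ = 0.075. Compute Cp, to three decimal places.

Cp = (USL − LSL) / (6σ̂) = (6.68 − 6.18) / (6 × 0.075) = 0.5000 / 0.4500 = 1.1111

1.111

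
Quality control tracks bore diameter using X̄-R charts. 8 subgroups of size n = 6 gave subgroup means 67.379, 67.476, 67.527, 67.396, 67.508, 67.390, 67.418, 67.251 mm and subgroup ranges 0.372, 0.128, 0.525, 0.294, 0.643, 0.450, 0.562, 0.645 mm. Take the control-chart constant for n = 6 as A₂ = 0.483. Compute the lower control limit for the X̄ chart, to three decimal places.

X̄̄ = (67.379 + 67.476 + 67.527 + 67.396 + 67.508 + 67.390 + 67.418 + 67.251) / 8 = 539.3450 / 8 = 67.4181
R̄ = (0.372 + 0.128 + 0.525 + 0.294 + 0.643 + 0.450 + 0.562 + 0.645) / 8 = 3.6190 / 8 = 0.4524
LCL = X̄̄ − A₂·R̄ = 67.4181 − 0.483 × 0.4524 = 67.1996

67.200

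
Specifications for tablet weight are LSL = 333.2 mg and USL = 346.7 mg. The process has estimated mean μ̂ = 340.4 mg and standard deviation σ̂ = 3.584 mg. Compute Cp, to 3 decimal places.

0.628

Cp = (USL − LSL) / (6σ̂) = (346.7 − 333.2) / (6 × 3.584) = 13.5000 / 21.5040 = 0.6278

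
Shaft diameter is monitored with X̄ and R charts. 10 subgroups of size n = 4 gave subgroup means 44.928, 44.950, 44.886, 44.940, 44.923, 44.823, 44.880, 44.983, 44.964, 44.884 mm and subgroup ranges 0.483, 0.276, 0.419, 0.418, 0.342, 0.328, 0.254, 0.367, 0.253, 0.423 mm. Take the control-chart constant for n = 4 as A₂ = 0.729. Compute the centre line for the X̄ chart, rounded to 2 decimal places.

44.92

X̄̄ = (44.928 + 44.950 + 44.886 + 44.940 + 44.923 + 44.823 + 44.880 + 44.983 + 44.964 + 44.884) / 10 = 449.1610 / 10 = 44.9161
CL = X̄̄ = 44.9161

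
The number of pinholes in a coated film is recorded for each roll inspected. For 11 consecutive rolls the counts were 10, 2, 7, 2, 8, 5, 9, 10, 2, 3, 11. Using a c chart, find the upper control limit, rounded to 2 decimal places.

c̄ = (10 + 2 + 7 + 2 + 8 + 5 + 9 + 10 + 2 + 3 + 11) / 11 = 69 / 11 = 6.2727
UCL = c̄ + 3√c̄ = 6.2727 + 3 × √6.2727 = 6.2727 + 3 × 2.5045 = 13.7864

13.79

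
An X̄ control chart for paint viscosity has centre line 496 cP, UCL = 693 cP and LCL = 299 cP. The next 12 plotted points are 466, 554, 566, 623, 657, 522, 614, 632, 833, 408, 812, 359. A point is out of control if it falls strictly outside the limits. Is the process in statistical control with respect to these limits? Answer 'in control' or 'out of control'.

Compare each point to [299, 693]: sample 9 = 833 > UCL; sample 11 = 812 > UCL.

out of control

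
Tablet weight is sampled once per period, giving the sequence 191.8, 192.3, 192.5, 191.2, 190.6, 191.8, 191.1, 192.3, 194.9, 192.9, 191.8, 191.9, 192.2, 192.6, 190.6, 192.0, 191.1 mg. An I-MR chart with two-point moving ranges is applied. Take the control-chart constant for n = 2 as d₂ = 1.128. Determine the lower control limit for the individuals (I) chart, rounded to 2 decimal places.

X̄ = (191.8 + 192.3 + 192.5 + 191.2 + 190.6 + 191.8 + 191.1 + 192.3 + 194.9 + 192.9 + 191.8 + 191.9 + 192.2 + 192.6 + 190.6 + 192.0 + 191.1) / 17 = 191.9765
Moving ranges: 0.5, 0.2, 1.3, 0.6, 1.2, 0.7, 1.2, 2.6, 2.0, 1.1, 0.1, 0.3, 0.4, 2.0, 1.4, 0.9; M̄R̄ = 16.5000 / 16 = 1.0312
LCL = X̄ − 3·M̄R̄/d₂ = 191.9765 − 3 × 1.0312 / 1.128 = 189.2338

189.23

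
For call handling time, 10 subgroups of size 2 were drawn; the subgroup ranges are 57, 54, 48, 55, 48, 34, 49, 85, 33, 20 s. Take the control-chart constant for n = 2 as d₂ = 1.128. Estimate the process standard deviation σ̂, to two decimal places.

42.82

R̄ = (57 + 54 + 48 + 55 + 48 + 34 + 49 + 85 + 33 + 20) / 10 = 48.3000
σ̂ = R̄ / d₂ = 48.3000 / 1.128 = 42.8191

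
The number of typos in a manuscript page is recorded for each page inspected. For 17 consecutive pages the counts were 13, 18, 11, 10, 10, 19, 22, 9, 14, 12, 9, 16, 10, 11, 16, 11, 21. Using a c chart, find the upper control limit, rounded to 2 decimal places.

c̄ = (13 + 18 + 11 + 10 + 10 + 19 + 22 + 9 + 14 + 12 + 9 + 16 + 10 + 11 + 16 + 11 + 21) / 17 = 232 / 17 = 13.6471
UCL = c̄ + 3√c̄ = 13.6471 + 3 × √13.6471 = 13.6471 + 3 × 3.6942 = 24.7296

24.73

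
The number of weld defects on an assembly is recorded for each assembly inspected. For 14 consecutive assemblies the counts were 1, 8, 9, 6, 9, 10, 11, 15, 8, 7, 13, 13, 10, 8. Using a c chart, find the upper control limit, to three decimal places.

18.214

c̄ = (1 + 8 + 9 + 6 + 9 + 10 + 11 + 15 + 8 + 7 + 13 + 13 + 10 + 8) / 14 = 128 / 14 = 9.1429
UCL = c̄ + 3√c̄ = 9.1429 + 3 × √9.1429 = 9.1429 + 3 × 3.0237 = 18.2140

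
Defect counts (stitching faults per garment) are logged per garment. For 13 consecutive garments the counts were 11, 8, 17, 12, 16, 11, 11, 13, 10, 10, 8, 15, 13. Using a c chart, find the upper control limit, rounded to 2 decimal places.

c̄ = (11 + 8 + 17 + 12 + 16 + 11 + 11 + 13 + 10 + 10 + 8 + 15 + 13) / 13 = 155 / 13 = 11.9231
UCL = c̄ + 3√c̄ = 11.9231 + 3 × √11.9231 = 11.9231 + 3 × 3.4530 = 22.2820

22.28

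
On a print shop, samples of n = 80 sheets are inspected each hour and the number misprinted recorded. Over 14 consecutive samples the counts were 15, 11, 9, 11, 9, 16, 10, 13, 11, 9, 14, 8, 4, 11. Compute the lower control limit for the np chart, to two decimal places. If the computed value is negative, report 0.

p̄ = Σdᵢ / (k·n) = 151 / (14 × 80) = 0.13482
LCL = np̄ − 3·√(np̄(1−p̄)) = 10.7857 − 3 × 3.0548 = 1.6214

1.62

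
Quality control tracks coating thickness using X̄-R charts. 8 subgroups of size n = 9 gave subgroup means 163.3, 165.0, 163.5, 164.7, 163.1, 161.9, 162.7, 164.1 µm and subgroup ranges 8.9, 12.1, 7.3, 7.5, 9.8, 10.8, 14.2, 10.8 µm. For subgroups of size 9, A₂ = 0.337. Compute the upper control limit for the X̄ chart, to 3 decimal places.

166.966

X̄̄ = (163.3 + 165.0 + 163.5 + 164.7 + 163.1 + 161.9 + 162.7 + 164.1) / 8 = 1308.3000 / 8 = 163.5375
R̄ = (8.9 + 12.1 + 7.3 + 7.5 + 9.8 + 10.8 + 14.2 + 10.8) / 8 = 81.4000 / 8 = 10.1750
UCL = X̄̄ + A₂·R̄ = 163.5375 + 0.337 × 10.1750 = 166.9665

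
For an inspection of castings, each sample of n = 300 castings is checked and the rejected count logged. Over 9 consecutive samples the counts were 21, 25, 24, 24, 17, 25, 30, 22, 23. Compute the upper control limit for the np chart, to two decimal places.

37.39

p̄ = Σdᵢ / (k·n) = 211 / (9 × 300) = 0.07815
UCL = np̄ + 3·√(np̄(1−p̄)) = 23.4444 + 3 × √(23.4444×0.92185) = 23.4444 + 3 × 4.6489 = 37.3912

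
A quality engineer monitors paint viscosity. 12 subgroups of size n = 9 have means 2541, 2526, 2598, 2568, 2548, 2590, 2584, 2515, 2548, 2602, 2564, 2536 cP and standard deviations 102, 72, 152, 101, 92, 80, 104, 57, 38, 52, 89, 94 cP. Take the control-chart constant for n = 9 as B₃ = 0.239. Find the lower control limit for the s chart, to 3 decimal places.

s̄ = (102 + 72 + 152 + 101 + 92 + 80 + 104 + 57 + 38 + 52 + 89 + 94) / 12 = 86.0833
LCL_s = B₃·s̄ = 0.239 × 86.0833 = 20.5739

20.574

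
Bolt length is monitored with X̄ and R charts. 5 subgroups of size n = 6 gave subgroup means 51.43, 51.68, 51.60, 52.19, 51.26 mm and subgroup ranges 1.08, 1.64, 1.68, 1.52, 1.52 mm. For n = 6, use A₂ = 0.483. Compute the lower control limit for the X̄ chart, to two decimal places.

X̄̄ = (51.43 + 51.68 + 51.60 + 52.19 + 51.26) / 5 = 258.1600 / 5 = 51.6320
R̄ = (1.08 + 1.64 + 1.68 + 1.52 + 1.52) / 5 = 7.4400 / 5 = 1.4880
LCL = X̄̄ − A₂·R̄ = 51.6320 − 0.483 × 1.4880 = 50.9133

50.91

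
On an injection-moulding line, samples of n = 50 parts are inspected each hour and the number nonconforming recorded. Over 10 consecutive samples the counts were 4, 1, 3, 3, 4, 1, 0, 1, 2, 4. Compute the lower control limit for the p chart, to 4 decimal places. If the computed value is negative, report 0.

p̄ = Σdᵢ / (k·n) = 23 / (10 × 50) = 0.04600
LCL = p̄ − 3·√(p̄(1−p̄)/n) = 0.04600 − 3 × 0.02963 = -0.04288 → 0 (negative, so LCL = 0)

0.0000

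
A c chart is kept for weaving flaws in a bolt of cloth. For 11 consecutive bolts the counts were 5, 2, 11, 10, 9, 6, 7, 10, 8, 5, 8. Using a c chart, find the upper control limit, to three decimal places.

15.504

c̄ = (5 + 2 + 11 + 10 + 9 + 6 + 7 + 10 + 8 + 5 + 8) / 11 = 81 / 11 = 7.3636
UCL = c̄ + 3√c̄ = 7.3636 + 3 × √7.3636 = 7.3636 + 3 × 2.7136 = 15.5044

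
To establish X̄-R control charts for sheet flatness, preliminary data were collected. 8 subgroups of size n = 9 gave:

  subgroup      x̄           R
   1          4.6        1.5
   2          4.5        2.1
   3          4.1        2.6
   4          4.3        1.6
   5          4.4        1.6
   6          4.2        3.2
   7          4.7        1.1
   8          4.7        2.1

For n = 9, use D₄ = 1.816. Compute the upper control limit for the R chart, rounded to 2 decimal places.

R̄ = (1.5 + 2.1 + 2.6 + 1.6 + 1.6 + 3.2 + 1.1 + 2.1) / 8 = 15.8000 / 8 = 1.9750
UCL_R = D₄·R̄ = 1.816 × 1.9750 = 3.5866

3.59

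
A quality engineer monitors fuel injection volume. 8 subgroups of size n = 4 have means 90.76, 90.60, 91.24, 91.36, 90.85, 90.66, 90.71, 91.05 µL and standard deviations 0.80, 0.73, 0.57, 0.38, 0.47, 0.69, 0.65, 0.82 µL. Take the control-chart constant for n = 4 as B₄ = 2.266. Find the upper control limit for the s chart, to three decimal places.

1.447

s̄ = (0.80 + 0.73 + 0.57 + 0.38 + 0.47 + 0.69 + 0.65 + 0.82) / 8 = 0.6387
UCL_s = B₄·s̄ = 2.266 × 0.6387 = 1.4474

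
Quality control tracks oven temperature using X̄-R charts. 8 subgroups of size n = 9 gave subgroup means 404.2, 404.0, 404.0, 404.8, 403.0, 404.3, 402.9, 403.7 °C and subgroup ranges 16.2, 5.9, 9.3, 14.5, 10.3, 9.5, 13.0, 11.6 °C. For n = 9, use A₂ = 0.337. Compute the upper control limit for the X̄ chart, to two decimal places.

X̄̄ = (404.2 + 404.0 + 404.0 + 404.8 + 403.0 + 404.3 + 402.9 + 403.7) / 8 = 3230.9000 / 8 = 403.8625
R̄ = (16.2 + 5.9 + 9.3 + 14.5 + 10.3 + 9.5 + 13.0 + 11.6) / 8 = 90.3000 / 8 = 11.2875
UCL = X̄̄ + A₂·R̄ = 403.8625 + 0.337 × 11.2875 = 407.6664

407.67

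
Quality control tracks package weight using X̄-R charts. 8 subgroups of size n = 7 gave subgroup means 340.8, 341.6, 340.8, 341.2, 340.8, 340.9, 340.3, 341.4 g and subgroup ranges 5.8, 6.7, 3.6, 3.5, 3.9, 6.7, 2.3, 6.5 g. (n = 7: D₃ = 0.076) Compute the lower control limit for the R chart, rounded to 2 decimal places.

R̄ = (5.8 + 6.7 + 3.6 + 3.5 + 3.9 + 6.7 + 2.3 + 6.5) / 8 = 39.0000 / 8 = 4.8750
LCL_R = D₃·R̄ = 0.076 × 4.8750 = 0.3705

0.37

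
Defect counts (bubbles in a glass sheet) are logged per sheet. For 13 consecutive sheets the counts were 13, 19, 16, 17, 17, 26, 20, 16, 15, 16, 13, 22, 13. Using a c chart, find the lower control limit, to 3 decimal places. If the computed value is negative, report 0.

4.729

c̄ = (13 + 19 + 16 + 17 + 17 + 26 + 20 + 16 + 15 + 16 + 13 + 22 + 13) / 13 = 223 / 13 = 17.1538
LCL = c̄ − 3√c̄ = 17.1538 − 3 × 4.1417 = 4.7287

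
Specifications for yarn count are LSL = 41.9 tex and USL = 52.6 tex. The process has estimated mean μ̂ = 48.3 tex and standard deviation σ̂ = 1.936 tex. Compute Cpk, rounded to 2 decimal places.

Cpu = (USL − μ̂) / (3σ̂) = (52.6 − 48.3) / (3 × 1.936) = 0.7404; Cpl = (μ̂ − LSL) / (3σ̂) = (48.3 − 41.9) / (3 × 1.936) = 1.1019; Cpk = min(Cpu, Cpl) = 0.7404

0.74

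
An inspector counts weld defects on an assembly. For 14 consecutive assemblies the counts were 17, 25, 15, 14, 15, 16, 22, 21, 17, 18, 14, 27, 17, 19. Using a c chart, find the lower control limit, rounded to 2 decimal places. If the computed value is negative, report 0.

5.50

c̄ = (17 + 25 + 15 + 14 + 15 + 16 + 22 + 21 + 17 + 18 + 14 + 27 + 17 + 19) / 14 = 257 / 14 = 18.3571
LCL = c̄ − 3√c̄ = 18.3571 − 3 × 4.2845 = 5.5036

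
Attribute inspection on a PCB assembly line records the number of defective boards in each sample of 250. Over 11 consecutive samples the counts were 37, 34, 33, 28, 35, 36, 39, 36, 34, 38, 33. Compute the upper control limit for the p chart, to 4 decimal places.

0.2050

p̄ = Σdᵢ / (k·n) = 383 / (11 × 250) = 0.13927
UCL = p̄ + 3·√(p̄(1−p̄)/n) = 0.13927 + 3 × √(0.13927×0.86073/250) = 0.13927 + 3 × 0.02190 = 0.20497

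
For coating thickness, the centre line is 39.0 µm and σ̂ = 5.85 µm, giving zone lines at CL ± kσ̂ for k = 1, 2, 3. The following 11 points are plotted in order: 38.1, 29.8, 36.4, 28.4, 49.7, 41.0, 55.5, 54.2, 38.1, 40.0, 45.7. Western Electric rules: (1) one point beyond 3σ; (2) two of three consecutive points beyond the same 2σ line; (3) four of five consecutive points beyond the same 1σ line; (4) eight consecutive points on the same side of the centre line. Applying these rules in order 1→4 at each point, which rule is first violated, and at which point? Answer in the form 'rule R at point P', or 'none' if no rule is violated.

rule 2 at point 8

Zone of each point (C = within 1σ̂, B = 1σ̂–2σ̂, A = 2σ̂–3σ̂, * = beyond 3σ̂; sign = side of CL): 1:-C, 2:-B, 3:-C, 4:-B, 5:+B, 6:+C, 7:+A, 8:+A, 9:-C, 10:+C, 11:+B
Rule 2 (two of three consecutive points beyond the same 2σ limit) is satisfied at point 8.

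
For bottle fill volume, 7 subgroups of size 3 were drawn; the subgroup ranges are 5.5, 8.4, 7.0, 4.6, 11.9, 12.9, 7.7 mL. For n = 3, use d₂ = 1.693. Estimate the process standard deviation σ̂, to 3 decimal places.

R̄ = (5.5 + 8.4 + 7.0 + 4.6 + 11.9 + 12.9 + 7.7) / 7 = 8.2857
σ̂ = R̄ / d₂ = 8.2857 / 1.693 = 4.8941

4.894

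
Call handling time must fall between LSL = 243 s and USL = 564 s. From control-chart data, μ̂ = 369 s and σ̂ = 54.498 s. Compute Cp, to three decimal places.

0.982

Cp = (USL − LSL) / (6σ̂) = (564 − 243) / (6 × 54.498) = 321.0000 / 326.9880 = 0.9817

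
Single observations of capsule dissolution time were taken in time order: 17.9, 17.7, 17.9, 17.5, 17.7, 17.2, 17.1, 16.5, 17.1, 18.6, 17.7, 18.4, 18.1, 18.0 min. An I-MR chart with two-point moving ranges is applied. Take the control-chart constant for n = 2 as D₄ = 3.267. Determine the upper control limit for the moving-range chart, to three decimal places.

Moving ranges: 0.2, 0.2, 0.4, 0.2, 0.5, 0.1, 0.6, 0.6, 1.5, 0.9, 0.7, 0.3, 0.1; M̄R̄ = 6.3000 / 13 = 0.4846
UCL_MR = D₄·M̄R̄ = 3.267 × 0.4846 = 1.5832

1.583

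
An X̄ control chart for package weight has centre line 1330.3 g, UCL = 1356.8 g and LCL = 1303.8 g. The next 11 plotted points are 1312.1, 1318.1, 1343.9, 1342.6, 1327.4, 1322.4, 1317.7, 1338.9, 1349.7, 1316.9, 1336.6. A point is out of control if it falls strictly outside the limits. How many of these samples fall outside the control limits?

0

All 11 points lie within [1303.8, 1356.8].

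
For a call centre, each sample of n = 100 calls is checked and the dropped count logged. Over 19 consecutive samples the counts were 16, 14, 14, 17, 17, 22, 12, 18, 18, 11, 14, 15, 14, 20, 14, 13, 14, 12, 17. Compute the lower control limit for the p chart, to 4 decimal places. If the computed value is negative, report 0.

p̄ = Σdᵢ / (k·n) = 292 / (19 × 100) = 0.15368
LCL = p̄ − 3·√(p̄(1−p̄)/n) = 0.15368 − 3 × 0.03606 = 0.04549

0.0455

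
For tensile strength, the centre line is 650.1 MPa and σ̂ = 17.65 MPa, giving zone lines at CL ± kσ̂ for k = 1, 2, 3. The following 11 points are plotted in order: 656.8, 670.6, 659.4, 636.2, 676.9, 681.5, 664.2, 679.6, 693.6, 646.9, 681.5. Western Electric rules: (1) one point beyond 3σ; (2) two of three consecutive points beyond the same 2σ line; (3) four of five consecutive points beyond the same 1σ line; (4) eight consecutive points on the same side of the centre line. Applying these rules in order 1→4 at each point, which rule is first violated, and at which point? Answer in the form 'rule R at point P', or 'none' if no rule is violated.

rule 3 at point 9

Zone of each point (C = within 1σ̂, B = 1σ̂–2σ̂, A = 2σ̂–3σ̂, * = beyond 3σ̂; sign = side of CL): 1:+C, 2:+B, 3:+C, 4:-C, 5:+B, 6:+B, 7:+C, 8:+B, 9:+A, 10:-C, 11:+B
Rule 3 (four of five consecutive points beyond the same 1σ limit) is satisfied at point 9.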